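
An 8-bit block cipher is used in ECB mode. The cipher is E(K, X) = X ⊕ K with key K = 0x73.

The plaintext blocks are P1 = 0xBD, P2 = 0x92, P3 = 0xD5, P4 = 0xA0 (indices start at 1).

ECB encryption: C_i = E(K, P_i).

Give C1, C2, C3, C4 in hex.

C1 = 0xCE, C2 = 0xE1, C3 = 0xA6, C4 = 0xD3

C1: E(K, 0xBD) = 0xCE.
C2: E(K, 0x92) = 0xE1.
C3: E(K, 0xD5) = 0xA6.
C4: E(K, 0xA0) = 0xD3.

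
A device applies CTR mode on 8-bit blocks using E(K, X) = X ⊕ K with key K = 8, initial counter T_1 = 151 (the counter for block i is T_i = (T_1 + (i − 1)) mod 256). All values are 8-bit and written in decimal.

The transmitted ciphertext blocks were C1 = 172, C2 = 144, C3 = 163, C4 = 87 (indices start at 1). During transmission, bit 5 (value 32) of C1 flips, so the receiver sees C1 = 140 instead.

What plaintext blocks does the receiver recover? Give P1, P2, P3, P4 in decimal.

CTR decryption: S_i = E(K, T_i) where T_i is the counter for block i; P_i = C_i ⊕ S_i.
Only C1 changed, to 140. In CTR, a change in C_i flips the same bit in P_i only; the keystream is unaffected. Decrypting the received ciphertext:
P1: T = 151, S = E(K, T) = 159; 140 ⊕ 159 = 19.
P2: T = 152, S = E(K, T) = 144; 144 ⊕ 144 = 0.
P3: T = 153, S = E(K, T) = 145; 163 ⊕ 145 = 50.
P4: T = 154, S = E(K, T) = 146; 87 ⊕ 146 = 197.
Blocks that differ from the original plaintext: P1.

P1 = 19, P2 = 0, P3 = 50, P4 = 197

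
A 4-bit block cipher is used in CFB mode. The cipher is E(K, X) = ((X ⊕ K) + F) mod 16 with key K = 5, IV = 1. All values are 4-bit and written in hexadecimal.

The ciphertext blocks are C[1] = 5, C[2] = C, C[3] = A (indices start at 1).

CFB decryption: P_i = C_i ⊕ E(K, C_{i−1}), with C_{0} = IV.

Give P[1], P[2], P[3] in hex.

P[1]: E(K, 1) = 3; 5 ⊕ 3 = 6.
P[2]: E(K, 5) = F; C ⊕ F = 3.
P[3]: E(K, C) = 8; A ⊕ 8 = 2.

P[1] = 6, P[2] = 3, P[3] = 2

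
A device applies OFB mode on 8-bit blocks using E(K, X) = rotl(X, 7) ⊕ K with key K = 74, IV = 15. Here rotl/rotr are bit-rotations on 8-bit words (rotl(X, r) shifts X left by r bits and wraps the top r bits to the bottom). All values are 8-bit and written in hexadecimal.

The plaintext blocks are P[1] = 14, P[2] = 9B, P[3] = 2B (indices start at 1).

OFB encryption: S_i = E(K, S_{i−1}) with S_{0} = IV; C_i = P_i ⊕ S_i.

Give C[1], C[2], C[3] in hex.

C[1]: S = E(K, 15) = FE; 14 ⊕ FE = EA.
C[2]: S = E(K, FE) = 0B; 9B ⊕ 0B = 90.
C[3]: S = E(K, 0B) = F1; 2B ⊕ F1 = DA.

C[1] = EA, C[2] = 90, C[3] = DA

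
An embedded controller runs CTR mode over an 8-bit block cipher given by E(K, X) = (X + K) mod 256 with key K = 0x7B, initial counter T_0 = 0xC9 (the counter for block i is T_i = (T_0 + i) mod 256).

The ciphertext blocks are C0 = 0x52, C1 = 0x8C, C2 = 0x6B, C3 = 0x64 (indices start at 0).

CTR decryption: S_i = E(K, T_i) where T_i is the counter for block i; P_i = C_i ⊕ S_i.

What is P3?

P3: T = 0xCC, S = E(K, T) = 0x47; 0x64 ⊕ 0x47 = 0x23.

P3 = 0x23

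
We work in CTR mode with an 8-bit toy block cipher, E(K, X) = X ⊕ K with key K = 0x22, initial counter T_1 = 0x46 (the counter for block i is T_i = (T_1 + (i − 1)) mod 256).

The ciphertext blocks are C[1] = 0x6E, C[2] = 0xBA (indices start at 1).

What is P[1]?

CTR decryption: S_i = E(K, T_i) where T_i is the counter for block i; P_i = C_i ⊕ S_i.
P[1]: T = 0x46, S = E(K, T) = 0x64; 0x6E ⊕ 0x64 = 0x0A.

P[1] = 0x0A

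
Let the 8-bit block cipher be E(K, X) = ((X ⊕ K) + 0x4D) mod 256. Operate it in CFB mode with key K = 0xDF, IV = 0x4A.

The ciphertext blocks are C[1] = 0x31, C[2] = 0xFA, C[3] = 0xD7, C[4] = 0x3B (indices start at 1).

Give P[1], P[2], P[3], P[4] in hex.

P[1] = 0xD3, P[2] = 0xC1, P[3] = 0xA5, P[4] = 0x6E

CFB decryption: P_i = C_i ⊕ E(K, C_{i−1}), with C_{0} = IV.
P[1]: E(K, 0x4A) = 0xE2; 0x31 ⊕ 0xE2 = 0xD3.
P[2]: E(K, 0x31) = 0x3B; 0xFA ⊕ 0x3B = 0xC1.
P[3]: E(K, 0xFA) = 0x72; 0xD7 ⊕ 0x72 = 0xA5.
P[4]: E(K, 0xD7) = 0x55; 0x3B ⊕ 0x55 = 0x6E.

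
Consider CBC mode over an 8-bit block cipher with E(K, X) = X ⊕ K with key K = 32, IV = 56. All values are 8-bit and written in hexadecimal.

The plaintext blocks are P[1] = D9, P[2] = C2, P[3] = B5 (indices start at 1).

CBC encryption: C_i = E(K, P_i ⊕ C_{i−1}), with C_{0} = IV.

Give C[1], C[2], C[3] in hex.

C[1]: P[1] ⊕ 56 = 8F; E(K, 8F) = BD.
C[2]: P[2] ⊕ BD = 7F; E(K, 7F) = 4D.
C[3]: P[3] ⊕ 4D = F8; E(K, F8) = CA.

C[1] = BD, C[2] = 4D, C[3] = CA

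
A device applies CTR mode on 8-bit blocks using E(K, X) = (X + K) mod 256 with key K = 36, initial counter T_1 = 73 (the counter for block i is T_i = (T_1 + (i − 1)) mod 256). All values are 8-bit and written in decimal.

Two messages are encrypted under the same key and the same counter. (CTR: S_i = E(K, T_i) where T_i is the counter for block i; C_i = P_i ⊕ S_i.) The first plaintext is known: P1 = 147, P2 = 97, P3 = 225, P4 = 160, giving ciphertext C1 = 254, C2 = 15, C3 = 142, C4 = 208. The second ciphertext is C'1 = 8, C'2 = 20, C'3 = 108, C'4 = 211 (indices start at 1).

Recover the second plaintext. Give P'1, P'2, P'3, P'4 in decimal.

In CTR with a reused counter, both messages share the same keystream S_i, so C_i ⊕ C'_i = P_i ⊕ P'_i and thus P'_i = P_i ⊕ C_i ⊕ C'_i.
P'1: 147 ⊕ 254 ⊕ 8 = 101.
P'2: 97 ⊕ 15 ⊕ 20 = 122.
P'3: 225 ⊕ 142 ⊕ 108 = 3.
P'4: 160 ⊕ 208 ⊕ 211 = 163.

P'1 = 101, P'2 = 122, P'3 = 3, P'4 = 163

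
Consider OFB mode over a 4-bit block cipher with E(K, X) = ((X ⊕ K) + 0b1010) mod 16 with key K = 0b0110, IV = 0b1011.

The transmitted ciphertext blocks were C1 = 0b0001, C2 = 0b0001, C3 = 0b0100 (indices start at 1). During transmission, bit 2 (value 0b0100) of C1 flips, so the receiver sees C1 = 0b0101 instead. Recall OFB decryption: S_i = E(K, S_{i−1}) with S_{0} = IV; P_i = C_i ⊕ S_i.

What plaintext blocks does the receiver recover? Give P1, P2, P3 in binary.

Only C1 changed, to 0b0101. In OFB, a change in C_i flips the same bit in P_i only; the keystream is unaffected. Decrypting the received ciphertext:
P1: S = E(K, 0b1011) = 0b0111; 0b0101 ⊕ 0b0111 = 0b0010.
P2: S = E(K, 0b0111) = 0b1011; 0b0001 ⊕ 0b1011 = 0b1010.
P3: S = E(K, 0b1011) = 0b0111; 0b0100 ⊕ 0b0111 = 0b0011.
Blocks that differ from the original plaintext: P1.

P1 = 0b0010, P2 = 0b1010, P3 = 0b0011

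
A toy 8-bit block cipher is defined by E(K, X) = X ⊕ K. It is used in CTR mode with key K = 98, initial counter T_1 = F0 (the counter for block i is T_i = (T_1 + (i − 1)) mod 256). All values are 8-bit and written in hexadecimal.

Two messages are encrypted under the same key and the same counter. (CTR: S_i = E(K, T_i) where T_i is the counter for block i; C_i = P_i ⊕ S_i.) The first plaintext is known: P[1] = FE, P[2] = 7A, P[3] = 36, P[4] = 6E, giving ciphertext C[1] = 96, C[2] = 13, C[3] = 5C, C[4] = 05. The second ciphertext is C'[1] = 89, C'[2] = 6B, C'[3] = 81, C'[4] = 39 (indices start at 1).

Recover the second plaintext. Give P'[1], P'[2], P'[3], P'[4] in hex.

P'[1] = E1, P'[2] = 02, P'[3] = EB, P'[4] = 52

In CTR with a reused counter, both messages share the same keystream S_i, so C_i ⊕ C'_i = P_i ⊕ P'_i and thus P'_i = P_i ⊕ C_i ⊕ C'_i.
P'[1]: FE ⊕ 96 ⊕ 89 = E1.
P'[2]: 7A ⊕ 13 ⊕ 6B = 02.
P'[3]: 36 ⊕ 5C ⊕ 81 = EB.
P'[4]: 6E ⊕ 05 ⊕ 39 = 52.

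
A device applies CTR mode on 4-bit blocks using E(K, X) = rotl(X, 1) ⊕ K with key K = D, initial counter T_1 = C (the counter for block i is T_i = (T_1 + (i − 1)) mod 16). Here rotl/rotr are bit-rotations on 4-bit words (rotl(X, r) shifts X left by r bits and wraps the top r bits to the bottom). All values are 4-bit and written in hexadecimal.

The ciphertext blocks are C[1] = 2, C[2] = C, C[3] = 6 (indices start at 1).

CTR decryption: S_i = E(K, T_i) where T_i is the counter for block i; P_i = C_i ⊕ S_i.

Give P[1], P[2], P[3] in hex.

P[1] = 6, P[2] = A, P[3] = 6

P[1]: T = C, S = E(K, T) = 4; 2 ⊕ 4 = 6.
P[2]: T = D, S = E(K, T) = 6; C ⊕ 6 = A.
P[3]: T = E, S = E(K, T) = 0; 6 ⊕ 0 = 6.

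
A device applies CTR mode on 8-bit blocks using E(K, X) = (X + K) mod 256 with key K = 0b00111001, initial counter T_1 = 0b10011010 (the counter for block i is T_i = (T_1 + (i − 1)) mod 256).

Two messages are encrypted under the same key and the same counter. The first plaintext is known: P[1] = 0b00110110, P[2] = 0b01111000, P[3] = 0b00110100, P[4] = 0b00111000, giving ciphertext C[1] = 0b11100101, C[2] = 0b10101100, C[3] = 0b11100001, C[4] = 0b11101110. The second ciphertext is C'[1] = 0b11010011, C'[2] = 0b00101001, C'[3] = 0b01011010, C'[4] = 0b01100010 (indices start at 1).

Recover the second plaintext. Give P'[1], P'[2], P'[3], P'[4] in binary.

P'[1] = 0b00000000, P'[2] = 0b11111101, P'[3] = 0b10001111, P'[4] = 0b10110100

In CTR with a reused counter, both messages share the same keystream S_i, so C_i ⊕ C'_i = P_i ⊕ P'_i and thus P'_i = P_i ⊕ C_i ⊕ C'_i.
P'[1]: 0b00110110 ⊕ 0b11100101 ⊕ 0b11010011 = 0b00000000.
P'[2]: 0b01111000 ⊕ 0b10101100 ⊕ 0b00101001 = 0b11111101.
P'[3]: 0b00110100 ⊕ 0b11100001 ⊕ 0b01011010 = 0b10001111.
P'[4]: 0b00111000 ⊕ 0b11101110 ⊕ 0b01100010 = 0b10110100.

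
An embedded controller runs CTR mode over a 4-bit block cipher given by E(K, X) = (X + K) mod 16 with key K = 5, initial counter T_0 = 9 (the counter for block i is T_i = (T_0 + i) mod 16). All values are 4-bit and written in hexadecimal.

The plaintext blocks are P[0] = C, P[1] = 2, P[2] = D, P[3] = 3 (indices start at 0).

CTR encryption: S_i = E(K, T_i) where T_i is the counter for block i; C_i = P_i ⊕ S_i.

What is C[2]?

C[0]: T = 9, S = E(K, T) = E; C ⊕ E = 2.
C[1]: T = A, S = E(K, T) = F; 2 ⊕ F = D.
C[2]: T = B, S = E(K, T) = 0; D ⊕ 0 = D.

C[2] = D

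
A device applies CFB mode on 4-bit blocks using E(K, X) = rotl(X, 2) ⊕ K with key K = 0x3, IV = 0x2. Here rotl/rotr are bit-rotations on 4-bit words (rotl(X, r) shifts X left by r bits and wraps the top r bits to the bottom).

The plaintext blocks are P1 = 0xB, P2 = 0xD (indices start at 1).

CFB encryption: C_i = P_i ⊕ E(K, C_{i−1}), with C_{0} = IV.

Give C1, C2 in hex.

C1: E(K, 0x2) = 0xB; 0xB ⊕ 0xB = 0x0.
C2: E(K, 0x0) = 0x3; 0xD ⊕ 0x3 = 0xE.

C1 = 0x0, C2 = 0xE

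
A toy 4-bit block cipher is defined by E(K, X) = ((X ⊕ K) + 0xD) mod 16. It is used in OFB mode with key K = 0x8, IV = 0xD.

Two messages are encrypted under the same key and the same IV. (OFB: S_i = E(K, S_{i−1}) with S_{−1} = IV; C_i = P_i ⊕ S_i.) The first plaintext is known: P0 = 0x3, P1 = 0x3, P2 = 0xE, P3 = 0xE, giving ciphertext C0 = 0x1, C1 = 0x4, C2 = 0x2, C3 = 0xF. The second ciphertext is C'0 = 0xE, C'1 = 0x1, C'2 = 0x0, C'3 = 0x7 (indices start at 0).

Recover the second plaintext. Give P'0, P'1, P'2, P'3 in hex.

P'0 = 0xC, P'1 = 0x6, P'2 = 0xC, P'3 = 0x6

In OFB with a reused IV, both messages share the same keystream S_i, so C_i ⊕ C'_i = P_i ⊕ P'_i and thus P'_i = P_i ⊕ C_i ⊕ C'_i.
P'0: 0x3 ⊕ 0x1 ⊕ 0xE = 0xC.
P'1: 0x3 ⊕ 0x4 ⊕ 0x1 = 0x6.
P'2: 0xE ⊕ 0x2 ⊕ 0x0 = 0xC.
P'3: 0xE ⊕ 0xF ⊕ 0x7 = 0x6.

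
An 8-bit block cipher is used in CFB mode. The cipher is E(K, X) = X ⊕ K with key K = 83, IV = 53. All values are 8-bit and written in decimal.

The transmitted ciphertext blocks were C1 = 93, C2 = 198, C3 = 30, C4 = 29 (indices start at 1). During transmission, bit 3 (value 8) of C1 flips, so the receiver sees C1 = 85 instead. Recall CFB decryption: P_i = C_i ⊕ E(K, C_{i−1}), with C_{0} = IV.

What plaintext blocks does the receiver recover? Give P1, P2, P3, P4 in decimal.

Only C1 changed, to 85. In CFB, a change in C_i flips the same bit in P_i and garbles P_{i+1}. Decrypting the received ciphertext:
P1: E(K, 53) = 102; 85 ⊕ 102 = 51.
P2: E(K, 85) = 6; 198 ⊕ 6 = 192.
P3: E(K, 198) = 149; 30 ⊕ 149 = 139.
P4: E(K, 30) = 77; 29 ⊕ 77 = 80.
Blocks that differ from the original plaintext: P1, P2.

P1 = 51, P2 = 192, P3 = 139, P4 = 80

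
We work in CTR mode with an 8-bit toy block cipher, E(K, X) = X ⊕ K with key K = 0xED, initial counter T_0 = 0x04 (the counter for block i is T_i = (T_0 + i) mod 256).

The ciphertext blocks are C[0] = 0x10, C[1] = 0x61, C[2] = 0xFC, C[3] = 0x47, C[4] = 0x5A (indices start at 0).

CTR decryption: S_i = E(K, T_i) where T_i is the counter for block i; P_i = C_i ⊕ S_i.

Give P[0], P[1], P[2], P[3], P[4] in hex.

P[0] = 0xF9, P[1] = 0x89, P[2] = 0x17, P[3] = 0xAD, P[4] = 0xBF

P[0]: T = 0x04, S = E(K, T) = 0xE9; 0x10 ⊕ 0xE9 = 0xF9.
P[1]: T = 0x05, S = E(K, T) = 0xE8; 0x61 ⊕ 0xE8 = 0x89.
P[2]: T = 0x06, S = E(K, T) = 0xEB; 0xFC ⊕ 0xEB = 0x17.
P[3]: T = 0x07, S = E(K, T) = 0xEA; 0x47 ⊕ 0xEA = 0xAD.
P[4]: T = 0x08, S = E(K, T) = 0xE5; 0x5A ⊕ 0xE5 = 0xBF.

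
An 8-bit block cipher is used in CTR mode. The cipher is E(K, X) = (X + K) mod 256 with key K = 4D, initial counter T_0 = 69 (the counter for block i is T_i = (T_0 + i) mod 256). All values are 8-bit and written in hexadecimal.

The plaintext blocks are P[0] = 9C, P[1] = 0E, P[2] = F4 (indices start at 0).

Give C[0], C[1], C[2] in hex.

CTR encryption: S_i = E(K, T_i) where T_i is the counter for block i; C_i = P_i ⊕ S_i.
C[0]: T = 69, S = E(K, T) = B6; 9C ⊕ B6 = 2A.
C[1]: T = 6A, S = E(K, T) = B7; 0E ⊕ B7 = B9.
C[2]: T = 6B, S = E(K, T) = B8; F4 ⊕ B8 = 4C.

C[0] = 2A, C[1] = B9, C[2] = 4C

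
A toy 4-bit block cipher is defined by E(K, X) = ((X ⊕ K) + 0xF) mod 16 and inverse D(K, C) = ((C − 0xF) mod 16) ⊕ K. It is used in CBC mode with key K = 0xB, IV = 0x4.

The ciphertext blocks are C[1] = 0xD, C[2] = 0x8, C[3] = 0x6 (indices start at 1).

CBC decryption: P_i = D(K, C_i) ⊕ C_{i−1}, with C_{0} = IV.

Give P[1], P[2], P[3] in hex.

P[1]: D(K, 0xD) = 0x5; 0x5 ⊕ 0x4 = 0x1.
P[2]: D(K, 0x8) = 0x2; 0x2 ⊕ 0xD = 0xF.
P[3]: D(K, 0x6) = 0xC; 0xC ⊕ 0x8 = 0x4.

P[1] = 0x1, P[2] = 0xF, P[3] = 0x4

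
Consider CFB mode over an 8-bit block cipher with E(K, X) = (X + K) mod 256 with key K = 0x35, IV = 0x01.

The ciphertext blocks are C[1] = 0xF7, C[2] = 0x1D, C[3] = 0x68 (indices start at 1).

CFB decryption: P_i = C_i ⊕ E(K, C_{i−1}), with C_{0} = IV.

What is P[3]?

P[3] = 0x3A

P[3]: E(K, 0x1D) = 0x52; 0x68 ⊕ 0x52 = 0x3A.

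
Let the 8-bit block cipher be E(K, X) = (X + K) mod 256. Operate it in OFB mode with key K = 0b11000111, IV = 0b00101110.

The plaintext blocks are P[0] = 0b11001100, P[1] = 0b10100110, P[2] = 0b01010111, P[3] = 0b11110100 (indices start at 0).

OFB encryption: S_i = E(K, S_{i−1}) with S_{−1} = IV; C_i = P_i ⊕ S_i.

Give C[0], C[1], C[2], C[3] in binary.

C[0]: S = E(K, 0b00101110) = 0b11110101; 0b11001100 ⊕ 0b11110101 = 0b00111001.
C[1]: S = E(K, 0b11110101) = 0b10111100; 0b10100110 ⊕ 0b10111100 = 0b00011010.
C[2]: S = E(K, 0b10111100) = 0b10000011; 0b01010111 ⊕ 0b10000011 = 0b11010100.
C[3]: S = E(K, 0b10000011) = 0b01001010; 0b11110100 ⊕ 0b01001010 = 0b10111110.

C[0] = 0b00111001, C[1] = 0b00011010, C[2] = 0b11010100, C[3] = 0b10111110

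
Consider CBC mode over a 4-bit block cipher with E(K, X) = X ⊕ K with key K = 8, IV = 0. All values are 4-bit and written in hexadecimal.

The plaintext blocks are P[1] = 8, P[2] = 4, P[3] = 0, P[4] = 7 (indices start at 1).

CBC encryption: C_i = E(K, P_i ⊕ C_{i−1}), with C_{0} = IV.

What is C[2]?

C[1]: P[1] ⊕ 0 = 8; E(K, 8) = 0.
C[2]: P[2] ⊕ 0 = 4; E(K, 4) = C.

C[2] = C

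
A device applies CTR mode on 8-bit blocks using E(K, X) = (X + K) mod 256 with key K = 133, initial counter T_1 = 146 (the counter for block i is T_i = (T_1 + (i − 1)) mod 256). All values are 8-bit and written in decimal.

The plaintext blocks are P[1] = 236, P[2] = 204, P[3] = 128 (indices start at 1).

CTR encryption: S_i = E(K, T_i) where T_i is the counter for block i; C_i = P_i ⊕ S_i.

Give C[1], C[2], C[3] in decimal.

C[1] = 251, C[2] = 212, C[3] = 153

C[1]: T = 146, S = E(K, T) = 23; 236 ⊕ 23 = 251.
C[2]: T = 147, S = E(K, T) = 24; 204 ⊕ 24 = 212.
C[3]: T = 148, S = E(K, T) = 25; 128 ⊕ 25 = 153.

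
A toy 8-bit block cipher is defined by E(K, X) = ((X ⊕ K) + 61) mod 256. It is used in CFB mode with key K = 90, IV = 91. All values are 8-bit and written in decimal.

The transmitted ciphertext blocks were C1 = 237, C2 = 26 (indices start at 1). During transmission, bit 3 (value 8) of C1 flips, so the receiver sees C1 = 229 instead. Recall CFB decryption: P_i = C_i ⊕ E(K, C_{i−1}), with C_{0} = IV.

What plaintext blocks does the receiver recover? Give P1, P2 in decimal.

Only C1 changed, to 229. In CFB, a change in C_i flips the same bit in P_i and garbles P_{i+1}. Decrypting the received ciphertext:
P1: E(K, 91) = 62; 229 ⊕ 62 = 219.
P2: E(K, 229) = 252; 26 ⊕ 252 = 230.
Blocks that differ from the original plaintext: P1, P2.

P1 = 219, P2 = 230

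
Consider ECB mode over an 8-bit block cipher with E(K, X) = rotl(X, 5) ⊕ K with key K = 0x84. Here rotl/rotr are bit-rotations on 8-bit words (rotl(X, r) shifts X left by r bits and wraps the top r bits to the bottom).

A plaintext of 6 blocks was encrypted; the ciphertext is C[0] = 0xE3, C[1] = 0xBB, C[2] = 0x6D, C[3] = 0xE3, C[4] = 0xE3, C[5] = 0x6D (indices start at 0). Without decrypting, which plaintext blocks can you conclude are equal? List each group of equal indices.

ECB encrypts each block independently with the same key, so equal ciphertext blocks imply equal plaintext blocks.
C[0] = C[3] = C[4] = 0xE3, so P[0] = P[3] = P[4].
C[2] = C[5] = 0x6D, so P[2] = P[5].

P[0] = P[3] = P[4]; P[2] = P[5]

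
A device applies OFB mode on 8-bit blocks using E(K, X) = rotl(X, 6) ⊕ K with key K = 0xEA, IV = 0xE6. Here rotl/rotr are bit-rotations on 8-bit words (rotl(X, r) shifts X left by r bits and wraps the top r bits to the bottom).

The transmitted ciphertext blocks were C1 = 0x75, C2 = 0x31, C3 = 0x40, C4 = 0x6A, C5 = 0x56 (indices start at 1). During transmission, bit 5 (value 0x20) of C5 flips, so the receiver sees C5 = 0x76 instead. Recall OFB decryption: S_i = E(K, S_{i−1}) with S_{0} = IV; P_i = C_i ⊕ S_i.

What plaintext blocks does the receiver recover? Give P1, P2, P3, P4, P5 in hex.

P1 = 0x26, P2 = 0x0F, P3 = 0x25, P4 = 0xD9, P5 = 0x70

Only C5 changed, to 0x76. In OFB, a change in C_i flips the same bit in P_i only; the keystream is unaffected. Decrypting the received ciphertext:
P1: S = E(K, 0xE6) = 0x53; 0x75 ⊕ 0x53 = 0x26.
P2: S = E(K, 0x53) = 0x3E; 0x31 ⊕ 0x3E = 0x0F.
P3: S = E(K, 0x3E) = 0x65; 0x40 ⊕ 0x65 = 0x25.
P4: S = E(K, 0x65) = 0xB3; 0x6A ⊕ 0xB3 = 0xD9.
P5: S = E(K, 0xB3) = 0x06; 0x76 ⊕ 0x06 = 0x70.
Blocks that differ from the original plaintext: P5.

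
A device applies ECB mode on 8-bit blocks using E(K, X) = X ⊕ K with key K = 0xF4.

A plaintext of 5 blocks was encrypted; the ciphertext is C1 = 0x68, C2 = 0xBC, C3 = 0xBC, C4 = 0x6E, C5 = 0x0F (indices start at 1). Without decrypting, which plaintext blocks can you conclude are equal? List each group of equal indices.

ECB encrypts each block independently with the same key, so equal ciphertext blocks imply equal plaintext blocks.
C2 = C3 = 0xBC, so P2 = P3.

P2 = P3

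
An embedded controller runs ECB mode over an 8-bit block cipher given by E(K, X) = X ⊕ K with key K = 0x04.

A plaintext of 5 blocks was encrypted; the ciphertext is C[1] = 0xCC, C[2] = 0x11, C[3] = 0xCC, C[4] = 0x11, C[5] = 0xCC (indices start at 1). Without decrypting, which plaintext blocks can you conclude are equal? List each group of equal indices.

P[1] = P[3] = P[5]; P[2] = P[4]

ECB encrypts each block independently with the same key, so equal ciphertext blocks imply equal plaintext blocks.
C[1] = C[3] = C[5] = 0xCC, so P[1] = P[3] = P[5].
C[2] = C[4] = 0x11, so P[2] = P[4].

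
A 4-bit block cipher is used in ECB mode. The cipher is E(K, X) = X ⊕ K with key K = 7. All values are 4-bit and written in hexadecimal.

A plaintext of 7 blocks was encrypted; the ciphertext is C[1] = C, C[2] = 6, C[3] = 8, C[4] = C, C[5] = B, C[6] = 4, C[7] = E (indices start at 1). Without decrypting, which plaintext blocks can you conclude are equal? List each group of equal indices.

ECB encrypts each block independently with the same key, so equal ciphertext blocks imply equal plaintext blocks.
C[1] = C[4] = C, so P[1] = P[4].

P[1] = P[4]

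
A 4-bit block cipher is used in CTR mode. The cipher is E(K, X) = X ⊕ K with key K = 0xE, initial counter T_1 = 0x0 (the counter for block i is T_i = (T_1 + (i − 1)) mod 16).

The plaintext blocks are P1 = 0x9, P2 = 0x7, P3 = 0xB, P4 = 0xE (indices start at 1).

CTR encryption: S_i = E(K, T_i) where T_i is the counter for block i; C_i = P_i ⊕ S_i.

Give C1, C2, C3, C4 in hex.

C1 = 0x7, C2 = 0x8, C3 = 0x7, C4 = 0x3

C1: T = 0x0, S = E(K, T) = 0xE; 0x9 ⊕ 0xE = 0x7.
C2: T = 0x1, S = E(K, T) = 0xF; 0x7 ⊕ 0xF = 0x8.
C3: T = 0x2, S = E(K, T) = 0xC; 0xB ⊕ 0xC = 0x7.
C4: T = 0x3, S = E(K, T) = 0xD; 0xE ⊕ 0xD = 0x3.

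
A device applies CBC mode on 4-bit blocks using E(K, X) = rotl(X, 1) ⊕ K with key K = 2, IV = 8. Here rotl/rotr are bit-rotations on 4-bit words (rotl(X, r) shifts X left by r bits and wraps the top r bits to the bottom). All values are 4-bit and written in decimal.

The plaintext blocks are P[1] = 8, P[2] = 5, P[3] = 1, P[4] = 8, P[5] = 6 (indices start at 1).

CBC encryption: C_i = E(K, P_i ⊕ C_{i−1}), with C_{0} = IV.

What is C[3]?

C[3] = 9

C[1]: P[1] ⊕ 8 = 0; E(K, 0) = 2.
C[2]: P[2] ⊕ 2 = 7; E(K, 7) = 12.
C[3]: P[3] ⊕ 12 = 13; E(K, 13) = 9.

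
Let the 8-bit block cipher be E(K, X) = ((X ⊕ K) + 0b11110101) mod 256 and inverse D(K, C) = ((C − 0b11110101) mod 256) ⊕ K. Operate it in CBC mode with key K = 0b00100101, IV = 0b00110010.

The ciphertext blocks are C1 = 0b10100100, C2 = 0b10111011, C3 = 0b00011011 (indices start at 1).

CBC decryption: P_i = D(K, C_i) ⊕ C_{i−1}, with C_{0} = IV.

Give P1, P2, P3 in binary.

P1 = 0b10111000, P2 = 0b01000111, P3 = 0b10111000

P1: D(K, 0b10100100) = 0b10001010; 0b10001010 ⊕ 0b00110010 = 0b10111000.
P2: D(K, 0b10111011) = 0b11100011; 0b11100011 ⊕ 0b10100100 = 0b01000111.
P3: D(K, 0b00011011) = 0b00000011; 0b00000011 ⊕ 0b10111011 = 0b10111000.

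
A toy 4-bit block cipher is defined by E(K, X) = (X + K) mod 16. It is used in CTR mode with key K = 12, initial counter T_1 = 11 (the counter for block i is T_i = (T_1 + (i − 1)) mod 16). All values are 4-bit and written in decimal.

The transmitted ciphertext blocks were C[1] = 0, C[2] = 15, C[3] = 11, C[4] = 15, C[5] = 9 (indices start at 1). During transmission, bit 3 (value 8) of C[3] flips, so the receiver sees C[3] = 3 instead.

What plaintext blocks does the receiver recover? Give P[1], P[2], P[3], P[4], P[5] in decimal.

CTR decryption: S_i = E(K, T_i) where T_i is the counter for block i; P_i = C_i ⊕ S_i.
Only C[3] changed, to 3. In CTR, a change in C_i flips the same bit in P_i only; the keystream is unaffected. Decrypting the received ciphertext:
P[1]: T = 11, S = E(K, T) = 7; 0 ⊕ 7 = 7.
P[2]: T = 12, S = E(K, T) = 8; 15 ⊕ 8 = 7.
P[3]: T = 13, S = E(K, T) = 9; 3 ⊕ 9 = 10.
P[4]: T = 14, S = E(K, T) = 10; 15 ⊕ 10 = 5.
P[5]: T = 15, S = E(K, T) = 11; 9 ⊕ 11 = 2.
Blocks that differ from the original plaintext: P[3].

P[1] = 7, P[2] = 7, P[3] = 10, P[4] = 5, P[5] = 2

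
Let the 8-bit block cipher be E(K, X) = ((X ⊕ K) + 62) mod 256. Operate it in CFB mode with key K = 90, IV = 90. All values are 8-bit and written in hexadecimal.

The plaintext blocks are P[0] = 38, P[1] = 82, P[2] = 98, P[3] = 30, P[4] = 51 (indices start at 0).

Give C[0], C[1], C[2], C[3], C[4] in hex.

C[0] = 5A, C[1] = AE, C[2] = 38, C[3] = 3A, C[4] = 5D

CFB encryption: C_i = P_i ⊕ E(K, C_{i−1}), with C_{−1} = IV.
C[0]: E(K, 90) = 62; 38 ⊕ 62 = 5A.
C[1]: E(K, 5A) = 2C; 82 ⊕ 2C = AE.
C[2]: E(K, AE) = A0; 98 ⊕ A0 = 38.
C[3]: E(K, 38) = 0A; 30 ⊕ 0A = 3A.
C[4]: E(K, 3A) = 0C; 51 ⊕ 0C = 5D.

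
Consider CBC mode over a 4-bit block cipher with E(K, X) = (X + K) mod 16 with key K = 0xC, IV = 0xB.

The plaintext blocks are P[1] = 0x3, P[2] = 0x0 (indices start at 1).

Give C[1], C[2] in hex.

C[1] = 0x4, C[2] = 0x0

CBC encryption: C_i = E(K, P_i ⊕ C_{i−1}), with C_{0} = IV.
C[1]: P[1] ⊕ 0xB = 0x8; E(K, 0x8) = 0x4.
C[2]: P[2] ⊕ 0x4 = 0x4; E(K, 0x4) = 0x0.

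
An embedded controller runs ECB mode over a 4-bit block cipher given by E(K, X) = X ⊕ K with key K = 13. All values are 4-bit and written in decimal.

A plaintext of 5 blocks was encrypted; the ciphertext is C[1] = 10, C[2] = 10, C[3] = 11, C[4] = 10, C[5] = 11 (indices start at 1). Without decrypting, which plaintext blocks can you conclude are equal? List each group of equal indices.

P[1] = P[2] = P[4]; P[3] = P[5]

ECB encrypts each block independently with the same key, so equal ciphertext blocks imply equal plaintext blocks.
C[1] = C[2] = C[4] = 10, so P[1] = P[2] = P[4].
C[3] = C[5] = 11, so P[3] = P[5].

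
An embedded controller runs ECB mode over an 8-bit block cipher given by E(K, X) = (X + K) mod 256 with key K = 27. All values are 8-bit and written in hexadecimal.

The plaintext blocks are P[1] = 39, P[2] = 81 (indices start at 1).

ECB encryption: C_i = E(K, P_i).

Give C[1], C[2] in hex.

C[1]: E(K, 39) = 60.
C[2]: E(K, 81) = A8.

C[1] = 60, C[2] = A8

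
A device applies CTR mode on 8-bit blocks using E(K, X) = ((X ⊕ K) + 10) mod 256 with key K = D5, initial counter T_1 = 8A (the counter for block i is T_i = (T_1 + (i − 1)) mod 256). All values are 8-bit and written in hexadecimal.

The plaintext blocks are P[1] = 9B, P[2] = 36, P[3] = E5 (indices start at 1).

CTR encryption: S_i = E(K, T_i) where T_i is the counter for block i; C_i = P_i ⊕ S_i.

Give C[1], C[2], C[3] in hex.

C[1] = F4, C[2] = 58, C[3] = 8C

C[1]: T = 8A, S = E(K, T) = 6F; 9B ⊕ 6F = F4.
C[2]: T = 8B, S = E(K, T) = 6E; 36 ⊕ 6E = 58.
C[3]: T = 8C, S = E(K, T) = 69; E5 ⊕ 69 = 8C.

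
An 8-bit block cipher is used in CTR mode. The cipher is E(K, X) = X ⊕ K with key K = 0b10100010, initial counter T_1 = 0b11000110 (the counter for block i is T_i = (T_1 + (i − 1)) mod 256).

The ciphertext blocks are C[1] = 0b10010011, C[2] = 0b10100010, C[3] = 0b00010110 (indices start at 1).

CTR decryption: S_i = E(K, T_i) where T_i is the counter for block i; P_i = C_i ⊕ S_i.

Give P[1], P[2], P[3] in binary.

P[1]: T = 0b11000110, S = E(K, T) = 0b01100100; 0b10010011 ⊕ 0b01100100 = 0b11110111.
P[2]: T = 0b11000111, S = E(K, T) = 0b01100101; 0b10100010 ⊕ 0b01100101 = 0b11000111.
P[3]: T = 0b11001000, S = E(K, T) = 0b01101010; 0b00010110 ⊕ 0b01101010 = 0b01111100.

P[1] = 0b11110111, P[2] = 0b11000111, P[3] = 0b01111100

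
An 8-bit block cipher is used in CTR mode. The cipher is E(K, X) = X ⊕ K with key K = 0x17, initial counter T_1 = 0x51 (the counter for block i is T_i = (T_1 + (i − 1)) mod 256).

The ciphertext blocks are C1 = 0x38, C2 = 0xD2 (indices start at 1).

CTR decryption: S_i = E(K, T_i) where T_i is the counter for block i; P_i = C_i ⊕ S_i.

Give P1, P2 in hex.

P1 = 0x7E, P2 = 0x97

P1: T = 0x51, S = E(K, T) = 0x46; 0x38 ⊕ 0x46 = 0x7E.
P2: T = 0x52, S = E(K, T) = 0x45; 0xD2 ⊕ 0x45 = 0x97.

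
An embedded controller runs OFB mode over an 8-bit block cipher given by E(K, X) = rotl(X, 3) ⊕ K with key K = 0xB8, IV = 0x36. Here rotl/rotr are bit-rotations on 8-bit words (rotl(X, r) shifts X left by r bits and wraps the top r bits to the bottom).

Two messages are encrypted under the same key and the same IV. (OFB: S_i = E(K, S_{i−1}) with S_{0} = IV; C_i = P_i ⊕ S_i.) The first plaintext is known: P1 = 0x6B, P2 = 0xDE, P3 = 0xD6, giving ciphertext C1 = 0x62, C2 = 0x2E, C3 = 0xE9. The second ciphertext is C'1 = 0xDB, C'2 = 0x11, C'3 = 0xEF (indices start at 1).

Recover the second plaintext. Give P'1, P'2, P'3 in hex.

P'1 = 0xD2, P'2 = 0xE1, P'3 = 0xD0

In OFB with a reused IV, both messages share the same keystream S_i, so C_i ⊕ C'_i = P_i ⊕ P'_i and thus P'_i = P_i ⊕ C_i ⊕ C'_i.
P'1: 0x6B ⊕ 0x62 ⊕ 0xDB = 0xD2.
P'2: 0xDE ⊕ 0x2E ⊕ 0x11 = 0xE1.
P'3: 0xD6 ⊕ 0xE9 ⊕ 0xEF = 0xD0.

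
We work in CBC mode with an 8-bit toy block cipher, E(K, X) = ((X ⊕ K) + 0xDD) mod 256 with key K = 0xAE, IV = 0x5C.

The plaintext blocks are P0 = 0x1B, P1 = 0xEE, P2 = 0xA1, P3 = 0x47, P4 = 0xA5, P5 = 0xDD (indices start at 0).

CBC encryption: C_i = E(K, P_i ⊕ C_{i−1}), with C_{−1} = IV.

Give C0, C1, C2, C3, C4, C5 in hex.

C0 = 0xC6, C1 = 0x63, C2 = 0x49, C3 = 0x7D, C4 = 0x53, C5 = 0xFD

C0: P0 ⊕ 0x5C = 0x47; E(K, 0x47) = 0xC6.
C1: P1 ⊕ 0xC6 = 0x28; E(K, 0x28) = 0x63.
C2: P2 ⊕ 0x63 = 0xC2; E(K, 0xC2) = 0x49.
C3: P3 ⊕ 0x49 = 0x0E; E(K, 0x0E) = 0x7D.
C4: P4 ⊕ 0x7D = 0xD8; E(K, 0xD8) = 0x53.
C5: P5 ⊕ 0x53 = 0x8E; E(K, 0x8E) = 0xFD.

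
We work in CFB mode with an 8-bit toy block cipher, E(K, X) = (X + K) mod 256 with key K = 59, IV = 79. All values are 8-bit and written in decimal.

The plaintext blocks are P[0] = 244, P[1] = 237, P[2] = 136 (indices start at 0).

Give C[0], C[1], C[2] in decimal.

CFB encryption: C_i = P_i ⊕ E(K, C_{i−1}), with C_{−1} = IV.
C[0]: E(K, 79) = 138; 244 ⊕ 138 = 126.
C[1]: E(K, 126) = 185; 237 ⊕ 185 = 84.
C[2]: E(K, 84) = 143; 136 ⊕ 143 = 7.

C[0] = 126, C[1] = 84, C[2] = 7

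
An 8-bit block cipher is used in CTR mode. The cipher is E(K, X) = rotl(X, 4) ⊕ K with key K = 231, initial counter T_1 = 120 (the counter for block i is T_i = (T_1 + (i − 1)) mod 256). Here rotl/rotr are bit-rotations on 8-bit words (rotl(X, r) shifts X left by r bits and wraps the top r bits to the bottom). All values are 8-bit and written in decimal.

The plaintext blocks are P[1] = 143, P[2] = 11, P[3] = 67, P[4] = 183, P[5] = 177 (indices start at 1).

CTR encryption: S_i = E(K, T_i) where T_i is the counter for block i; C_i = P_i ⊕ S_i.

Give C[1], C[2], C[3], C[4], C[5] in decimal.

C[1]: T = 120, S = E(K, T) = 96; 143 ⊕ 96 = 239.
C[2]: T = 121, S = E(K, T) = 112; 11 ⊕ 112 = 123.
C[3]: T = 122, S = E(K, T) = 64; 67 ⊕ 64 = 3.
C[4]: T = 123, S = E(K, T) = 80; 183 ⊕ 80 = 231.
C[5]: T = 124, S = E(K, T) = 32; 177 ⊕ 32 = 145.

C[1] = 239, C[2] = 123, C[3] = 3, C[4] = 231, C[5] = 145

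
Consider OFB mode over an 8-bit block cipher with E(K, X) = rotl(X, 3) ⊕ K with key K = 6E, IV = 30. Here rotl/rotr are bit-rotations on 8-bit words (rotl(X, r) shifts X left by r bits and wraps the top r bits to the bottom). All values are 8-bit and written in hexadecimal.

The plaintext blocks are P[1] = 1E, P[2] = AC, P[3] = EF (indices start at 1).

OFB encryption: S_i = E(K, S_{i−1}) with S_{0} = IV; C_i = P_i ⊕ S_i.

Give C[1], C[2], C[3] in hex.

C[1] = F1, C[2] = BD, C[3] = 09

C[1]: S = E(K, 30) = EF; 1E ⊕ EF = F1.
C[2]: S = E(K, EF) = 11; AC ⊕ 11 = BD.
C[3]: S = E(K, 11) = E6; EF ⊕ E6 = 09.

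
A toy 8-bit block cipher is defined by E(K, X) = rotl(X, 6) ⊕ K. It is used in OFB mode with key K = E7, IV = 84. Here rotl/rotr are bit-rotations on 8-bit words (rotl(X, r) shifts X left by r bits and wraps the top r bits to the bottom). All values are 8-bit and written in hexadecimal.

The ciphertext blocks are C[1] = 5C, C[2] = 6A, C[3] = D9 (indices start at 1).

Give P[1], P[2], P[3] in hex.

P[1] = 9A, P[2] = 3C, P[3] = AB

OFB decryption: S_i = E(K, S_{i−1}) with S_{0} = IV; P_i = C_i ⊕ S_i.
P[1]: S = E(K, 84) = C6; 5C ⊕ C6 = 9A.
P[2]: S = E(K, C6) = 56; 6A ⊕ 56 = 3C.
P[3]: S = E(K, 56) = 72; D9 ⊕ 72 = AB.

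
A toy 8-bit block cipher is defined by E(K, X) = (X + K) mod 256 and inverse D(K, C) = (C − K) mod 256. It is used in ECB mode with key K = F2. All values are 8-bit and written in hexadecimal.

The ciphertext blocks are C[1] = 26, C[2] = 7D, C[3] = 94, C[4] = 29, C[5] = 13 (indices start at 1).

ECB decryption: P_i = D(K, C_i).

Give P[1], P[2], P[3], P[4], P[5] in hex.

P[1]: D(K, 26) = 34.
P[2]: D(K, 7D) = 8B.
P[3]: D(K, 94) = A2.
P[4]: D(K, 29) = 37.
P[5]: D(K, 13) = 21.

P[1] = 34, P[2] = 8B, P[3] = A2, P[4] = 37, P[5] = 21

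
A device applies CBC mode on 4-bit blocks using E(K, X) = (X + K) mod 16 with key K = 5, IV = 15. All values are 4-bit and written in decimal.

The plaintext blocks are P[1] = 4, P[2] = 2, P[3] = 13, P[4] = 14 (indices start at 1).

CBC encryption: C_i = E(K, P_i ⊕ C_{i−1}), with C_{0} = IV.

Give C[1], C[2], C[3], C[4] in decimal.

C[1] = 0, C[2] = 7, C[3] = 15, C[4] = 6

C[1]: P[1] ⊕ 15 = 11; E(K, 11) = 0.
C[2]: P[2] ⊕ 0 = 2; E(K, 2) = 7.
C[3]: P[3] ⊕ 7 = 10; E(K, 10) = 15.
C[4]: P[4] ⊕ 15 = 1; E(K, 1) = 6.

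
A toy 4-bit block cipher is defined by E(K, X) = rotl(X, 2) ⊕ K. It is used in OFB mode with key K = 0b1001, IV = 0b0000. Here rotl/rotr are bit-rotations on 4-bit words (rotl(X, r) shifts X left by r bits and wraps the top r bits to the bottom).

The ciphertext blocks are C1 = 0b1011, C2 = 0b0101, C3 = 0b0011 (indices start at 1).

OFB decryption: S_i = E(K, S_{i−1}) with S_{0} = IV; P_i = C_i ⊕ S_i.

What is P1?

P1 = 0b0010

P1: S = E(K, 0b0000) = 0b1001; 0b1011 ⊕ 0b1001 = 0b0010.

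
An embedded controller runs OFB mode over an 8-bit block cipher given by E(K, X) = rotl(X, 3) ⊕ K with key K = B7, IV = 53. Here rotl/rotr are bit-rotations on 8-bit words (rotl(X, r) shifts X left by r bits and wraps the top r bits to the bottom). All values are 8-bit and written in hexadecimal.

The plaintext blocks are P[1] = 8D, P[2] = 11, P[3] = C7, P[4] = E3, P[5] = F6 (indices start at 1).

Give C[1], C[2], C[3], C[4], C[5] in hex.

C[1] = A0, C[2] = CF, C[3] = 86, C[4] = 5E, C[5] = AC

OFB encryption: S_i = E(K, S_{i−1}) with S_{0} = IV; C_i = P_i ⊕ S_i.
C[1]: S = E(K, 53) = 2D; 8D ⊕ 2D = A0.
C[2]: S = E(K, 2D) = DE; 11 ⊕ DE = CF.
C[3]: S = E(K, DE) = 41; C7 ⊕ 41 = 86.
C[4]: S = E(K, 41) = BD; E3 ⊕ BD = 5E.
C[5]: S = E(K, BD) = 5A; F6 ⊕ 5A = AC.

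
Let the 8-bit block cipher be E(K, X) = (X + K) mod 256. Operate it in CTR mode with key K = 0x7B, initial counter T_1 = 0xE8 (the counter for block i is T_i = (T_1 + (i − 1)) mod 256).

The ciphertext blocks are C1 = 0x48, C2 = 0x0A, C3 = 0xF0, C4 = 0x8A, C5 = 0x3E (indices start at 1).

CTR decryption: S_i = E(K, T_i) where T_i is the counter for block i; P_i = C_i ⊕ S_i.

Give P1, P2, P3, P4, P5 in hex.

P1: T = 0xE8, S = E(K, T) = 0x63; 0x48 ⊕ 0x63 = 0x2B.
P2: T = 0xE9, S = E(K, T) = 0x64; 0x0A ⊕ 0x64 = 0x6E.
P3: T = 0xEA, S = E(K, T) = 0x65; 0xF0 ⊕ 0x65 = 0x95.
P4: T = 0xEB, S = E(K, T) = 0x66; 0x8A ⊕ 0x66 = 0xEC.
P5: T = 0xEC, S = E(K, T) = 0x67; 0x3E ⊕ 0x67 = 0x59.

P1 = 0x2B, P2 = 0x6E, P3 = 0x95, P4 = 0xEC, P5 = 0x59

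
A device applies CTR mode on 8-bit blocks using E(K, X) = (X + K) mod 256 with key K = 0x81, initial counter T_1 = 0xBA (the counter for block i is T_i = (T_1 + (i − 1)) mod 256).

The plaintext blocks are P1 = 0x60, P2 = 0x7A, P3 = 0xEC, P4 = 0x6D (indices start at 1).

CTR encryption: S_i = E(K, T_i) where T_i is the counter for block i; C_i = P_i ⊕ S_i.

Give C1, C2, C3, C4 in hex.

C1 = 0x5B, C2 = 0x46, C3 = 0xD1, C4 = 0x53

C1: T = 0xBA, S = E(K, T) = 0x3B; 0x60 ⊕ 0x3B = 0x5B.
C2: T = 0xBB, S = E(K, T) = 0x3C; 0x7A ⊕ 0x3C = 0x46.
C3: T = 0xBC, S = E(K, T) = 0x3D; 0xEC ⊕ 0x3D = 0xD1.
C4: T = 0xBD, S = E(K, T) = 0x3E; 0x6D ⊕ 0x3E = 0x53.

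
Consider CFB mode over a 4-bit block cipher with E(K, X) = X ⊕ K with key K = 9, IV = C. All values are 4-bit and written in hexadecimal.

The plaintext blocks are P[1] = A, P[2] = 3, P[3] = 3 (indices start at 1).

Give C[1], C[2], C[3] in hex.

CFB encryption: C_i = P_i ⊕ E(K, C_{i−1}), with C_{0} = IV.
C[1]: E(K, C) = 5; A ⊕ 5 = F.
C[2]: E(K, F) = 6; 3 ⊕ 6 = 5.
C[3]: E(K, 5) = C; 3 ⊕ C = F.

C[1] = F, C[2] = 5, C[3] = F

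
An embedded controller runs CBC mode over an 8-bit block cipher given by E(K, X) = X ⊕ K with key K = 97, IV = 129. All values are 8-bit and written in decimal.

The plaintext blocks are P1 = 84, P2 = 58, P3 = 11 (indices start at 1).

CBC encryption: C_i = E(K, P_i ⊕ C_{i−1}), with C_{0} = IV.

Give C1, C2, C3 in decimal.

C1: P1 ⊕ 129 = 213; E(K, 213) = 180.
C2: P2 ⊕ 180 = 142; E(K, 142) = 239.
C3: P3 ⊕ 239 = 228; E(K, 228) = 133.

C1 = 180, C2 = 239, C3 = 133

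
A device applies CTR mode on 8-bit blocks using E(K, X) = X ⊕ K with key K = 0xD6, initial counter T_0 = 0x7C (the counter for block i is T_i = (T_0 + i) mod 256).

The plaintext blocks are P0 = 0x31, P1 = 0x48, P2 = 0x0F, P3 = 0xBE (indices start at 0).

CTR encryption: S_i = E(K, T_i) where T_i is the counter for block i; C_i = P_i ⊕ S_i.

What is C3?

C0: T = 0x7C, S = E(K, T) = 0xAA; 0x31 ⊕ 0xAA = 0x9B.
C1: T = 0x7D, S = E(K, T) = 0xAB; 0x48 ⊕ 0xAB = 0xE3.
C2: T = 0x7E, S = E(K, T) = 0xA8; 0x0F ⊕ 0xA8 = 0xA7.
C3: T = 0x7F, S = E(K, T) = 0xA9; 0xBE ⊕ 0xA9 = 0x17.

C3 = 0x17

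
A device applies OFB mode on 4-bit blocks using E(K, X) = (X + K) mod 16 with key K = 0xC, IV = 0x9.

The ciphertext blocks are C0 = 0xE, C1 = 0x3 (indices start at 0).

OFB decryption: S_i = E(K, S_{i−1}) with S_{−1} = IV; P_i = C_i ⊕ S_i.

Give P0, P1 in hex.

P0: S = E(K, 0x9) = 0x5; 0xE ⊕ 0x5 = 0xB.
P1: S = E(K, 0x5) = 0x1; 0x3 ⊕ 0x1 = 0x2.

P0 = 0xB, P1 = 0x2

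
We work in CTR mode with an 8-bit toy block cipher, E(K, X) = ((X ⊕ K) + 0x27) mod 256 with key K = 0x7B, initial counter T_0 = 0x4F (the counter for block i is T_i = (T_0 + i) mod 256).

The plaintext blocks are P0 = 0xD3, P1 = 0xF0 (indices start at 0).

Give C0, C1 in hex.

CTR encryption: S_i = E(K, T_i) where T_i is the counter for block i; C_i = P_i ⊕ S_i.
C0: T = 0x4F, S = E(K, T) = 0x5B; 0xD3 ⊕ 0x5B = 0x88.
C1: T = 0x50, S = E(K, T) = 0x52; 0xF0 ⊕ 0x52 = 0xA2.

C0 = 0x88, C1 = 0xA2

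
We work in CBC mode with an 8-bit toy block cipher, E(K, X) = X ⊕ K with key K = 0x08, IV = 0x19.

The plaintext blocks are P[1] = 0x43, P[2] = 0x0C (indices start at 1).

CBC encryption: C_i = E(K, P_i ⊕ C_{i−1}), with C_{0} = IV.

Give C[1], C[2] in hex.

C[1]: P[1] ⊕ 0x19 = 0x5A; E(K, 0x5A) = 0x52.
C[2]: P[2] ⊕ 0x52 = 0x5E; E(K, 0x5E) = 0x56.

C[1] = 0x52, C[2] = 0x56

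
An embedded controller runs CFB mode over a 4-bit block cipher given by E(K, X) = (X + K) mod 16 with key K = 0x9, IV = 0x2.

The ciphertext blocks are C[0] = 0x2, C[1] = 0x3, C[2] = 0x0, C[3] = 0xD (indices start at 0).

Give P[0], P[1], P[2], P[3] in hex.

P[0] = 0x9, P[1] = 0x8, P[2] = 0xC, P[3] = 0x4

CFB decryption: P_i = C_i ⊕ E(K, C_{i−1}), with C_{−1} = IV.
P[0]: E(K, 0x2) = 0xB; 0x2 ⊕ 0xB = 0x9.
P[1]: E(K, 0x2) = 0xB; 0x3 ⊕ 0xB = 0x8.
P[2]: E(K, 0x3) = 0xC; 0x0 ⊕ 0xC = 0xC.
P[3]: E(K, 0x0) = 0x9; 0xD ⊕ 0x9 = 0x4.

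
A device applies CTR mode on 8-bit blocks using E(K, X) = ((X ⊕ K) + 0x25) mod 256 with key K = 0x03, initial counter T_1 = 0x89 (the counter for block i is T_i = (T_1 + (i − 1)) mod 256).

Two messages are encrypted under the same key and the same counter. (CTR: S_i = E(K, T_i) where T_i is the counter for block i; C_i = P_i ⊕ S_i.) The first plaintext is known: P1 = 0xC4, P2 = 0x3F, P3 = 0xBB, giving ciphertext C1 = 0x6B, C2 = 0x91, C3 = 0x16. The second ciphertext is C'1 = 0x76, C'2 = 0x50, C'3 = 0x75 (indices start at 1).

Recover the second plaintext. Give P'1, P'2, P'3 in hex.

P'1 = 0xD9, P'2 = 0xFE, P'3 = 0xD8

In CTR with a reused counter, both messages share the same keystream S_i, so C_i ⊕ C'_i = P_i ⊕ P'_i and thus P'_i = P_i ⊕ C_i ⊕ C'_i.
P'1: 0xC4 ⊕ 0x6B ⊕ 0x76 = 0xD9.
P'2: 0x3F ⊕ 0x91 ⊕ 0x50 = 0xFE.
P'3: 0xBB ⊕ 0x16 ⊕ 0x75 = 0xD8.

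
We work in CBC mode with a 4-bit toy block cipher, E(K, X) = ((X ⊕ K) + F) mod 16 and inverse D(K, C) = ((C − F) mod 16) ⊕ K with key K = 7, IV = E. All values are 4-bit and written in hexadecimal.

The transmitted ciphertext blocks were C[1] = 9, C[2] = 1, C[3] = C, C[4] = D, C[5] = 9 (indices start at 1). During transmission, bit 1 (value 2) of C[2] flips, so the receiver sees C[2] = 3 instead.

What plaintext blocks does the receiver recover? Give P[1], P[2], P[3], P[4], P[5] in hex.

P[1] = 3, P[2] = A, P[3] = 9, P[4] = 5, P[5] = 0

CBC decryption: P_i = D(K, C_i) ⊕ C_{i−1}, with C_{0} = IV.
Only C[2] changed, to 3. In CBC, a change in C_i garbles P_i and flips the same bit in P_{i+1}. Decrypting the received ciphertext:
P[1]: D(K, 9) = D; D ⊕ E = 3.
P[2]: D(K, 3) = 3; 3 ⊕ 9 = A.
P[3]: D(K, C) = A; A ⊕ 3 = 9.
P[4]: D(K, D) = 9; 9 ⊕ C = 5.
P[5]: D(K, 9) = D; D ⊕ D = 0.
Blocks that differ from the original plaintext: P[2], P[3].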